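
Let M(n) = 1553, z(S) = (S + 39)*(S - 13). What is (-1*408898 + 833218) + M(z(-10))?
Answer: 425873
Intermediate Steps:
z(S) = (-13 + S)*(39 + S) (z(S) = (39 + S)*(-13 + S) = (-13 + S)*(39 + S))
(-1*408898 + 833218) + M(z(-10)) = (-1*408898 + 833218) + 1553 = (-408898 + 833218) + 1553 = 424320 + 1553 = 425873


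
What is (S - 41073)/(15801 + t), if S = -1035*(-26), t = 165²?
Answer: -4721/14342 ≈ -0.32917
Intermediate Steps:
t = 27225
S = 26910
(S - 41073)/(15801 + t) = (26910 - 41073)/(15801 + 27225) = -14163/43026 = -14163*1/43026 = -4721/14342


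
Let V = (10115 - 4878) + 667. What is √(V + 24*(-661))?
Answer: 2*I*√2490 ≈ 99.8*I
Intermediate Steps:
V = 5904 (V = 5237 + 667 = 5904)
√(V + 24*(-661)) = √(5904 + 24*(-661)) = √(5904 - 15864) = √(-9960) = 2*I*√2490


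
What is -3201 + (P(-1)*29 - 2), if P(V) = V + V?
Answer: -3261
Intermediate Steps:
P(V) = 2*V
-3201 + (P(-1)*29 - 2) = -3201 + ((2*(-1))*29 - 2) = -3201 + (-2*29 - 2) = -3201 + (-58 - 2) = -3201 - 60 = -3261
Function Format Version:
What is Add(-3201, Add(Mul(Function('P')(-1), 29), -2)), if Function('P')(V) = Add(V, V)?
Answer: -3261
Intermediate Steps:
Function('P')(V) = Mul(2, V)
Add(-3201, Add(Mul(Function('P')(-1), 29), -2)) = Add(-3201, Add(Mul(Mul(2, -1), 29), -2)) = Add(-3201, Add(Mul(-2, 29), -2)) = Add(-3201, Add(-58, -2)) = Add(-3201, -60) = -3261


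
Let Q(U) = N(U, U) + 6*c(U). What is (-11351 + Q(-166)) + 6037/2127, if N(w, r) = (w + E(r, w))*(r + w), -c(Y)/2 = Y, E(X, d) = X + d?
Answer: 331769116/2127 ≈ 1.5598e+5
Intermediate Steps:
c(Y) = -2*Y
N(w, r) = (r + w)*(r + 2*w) (N(w, r) = (w + (r + w))*(r + w) = (r + 2*w)*(r + w) = (r + w)*(r + 2*w))
Q(U) = -12*U + 6*U² (Q(U) = (U² + 2*U² + 3*U*U) + 6*(-2*U) = (U² + 2*U² + 3*U²) - 12*U = 6*U² - 12*U = -12*U + 6*U²)
(-11351 + Q(-166)) + 6037/2127 = (-11351 + 6*(-166)*(-2 - 166)) + 6037/2127 = (-11351 + 6*(-166)*(-168)) + 6037*(1/2127) = (-11351 + 167328) + 6037/2127 = 155977 + 6037/2127 = 331769116/2127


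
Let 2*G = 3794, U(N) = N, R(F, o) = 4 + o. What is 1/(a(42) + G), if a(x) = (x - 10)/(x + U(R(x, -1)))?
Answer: 45/85397 ≈ 0.00052695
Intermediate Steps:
G = 1897 (G = (1/2)*3794 = 1897)
a(x) = (-10 + x)/(3 + x) (a(x) = (x - 10)/(x + (4 - 1)) = (-10 + x)/(x + 3) = (-10 + x)/(3 + x))
1/(a(42) + G) = 1/((-10 + 42)/(3 + 42) + 1897) = 1/(32/45 + 1897) = 1/(85397/45) = 45/85397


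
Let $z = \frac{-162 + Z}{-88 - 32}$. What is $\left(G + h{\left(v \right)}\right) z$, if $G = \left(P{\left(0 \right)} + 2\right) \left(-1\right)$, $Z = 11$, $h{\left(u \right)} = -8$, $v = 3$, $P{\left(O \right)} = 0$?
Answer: $- \frac{151}{12} \approx -12.583$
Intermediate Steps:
$G = -2$ ($G = \left(0 + 2\right) \left(-1\right) = 2 \left(-1\right) = -2$)
$z = \frac{151}{120}$ ($z = \frac{-162 + 11}{-88 - 32} = - \frac{151}{-88 - 32} = - \frac{151}{-120} = \left(-151\right) \left(- \frac{1}{120}\right) = \frac{151}{120} \approx 1.2583$)
$\left(G + h{\left(v \right)}\right) z = \left(-2 - 8\right) \frac{151}{120} = \left(-10\right) \frac{151}{120} = - \frac{151}{12}$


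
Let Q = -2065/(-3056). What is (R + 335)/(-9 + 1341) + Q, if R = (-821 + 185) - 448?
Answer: 115409/1017648 ≈ 0.11341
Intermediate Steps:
R = -1084 (R = -636 - 448 = -1084)
Q = 2065/3056 (Q = -2065*(-1/3056) = 2065/3056 ≈ 0.67572)
(R + 335)/(-9 + 1341) + Q = (-1084 + 335)/(-9 + 1341) + 2065/3056 = -749/1332 + 2065/3056 = 115409/1017648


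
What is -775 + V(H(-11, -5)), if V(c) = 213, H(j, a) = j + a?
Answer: -562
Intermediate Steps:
H(j, a) = a + j
-775 + V(H(-11, -5)) = -775 + 213 = -562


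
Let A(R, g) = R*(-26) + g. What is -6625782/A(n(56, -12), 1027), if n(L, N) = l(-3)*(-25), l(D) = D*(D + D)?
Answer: -6625782/12727 ≈ -520.61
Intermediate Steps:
l(D) = 2*D² (l(D) = D*(2*D) = 2*D²)
n(L, N) = -450 (n(L, N) = (2*(-3)²)*(-25) = (2*9)*(-25) = 18*(-25) = -450)
A(R, g) = g - 26*R (A(R, g) = -26*R + g = g - 26*R)
-6625782/A(n(56, -12), 1027) = -6625782/(1027 - 26*(-450)) = -6625782/(1027 + 11700) = -6625782/12727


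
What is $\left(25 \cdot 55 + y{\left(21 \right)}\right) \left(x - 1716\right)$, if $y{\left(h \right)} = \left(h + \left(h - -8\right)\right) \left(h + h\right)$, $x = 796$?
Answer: $-3197000$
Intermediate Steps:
$y{\left(h \right)} = 2 h \left(8 + 2 h\right)$ ($y{\left(h \right)} = \left(h + \left(h + 8\right)\right) 2 h = \left(h + \left(8 + h\right)\right) 2 h = \left(8 + 2 h\right) 2 h = 2 h \left(8 + 2 h\right)$)
$\left(25 \cdot 55 + y{\left(21 \right)}\right) \left(x - 1716\right) = \left(25 \cdot 55 + 4 \cdot 21 \left(4 + 21\right)\right) \left(796 - 1716\right) = \left(1375 + 4 \cdot 21 \cdot 25\right) \left(-920\right) = \left(1375 + 2100\right) \left(-920\right) = 3475 \left(-920\right) = -3197000$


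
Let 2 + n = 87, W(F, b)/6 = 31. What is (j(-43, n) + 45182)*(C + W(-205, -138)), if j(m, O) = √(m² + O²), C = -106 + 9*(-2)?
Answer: 2801284 + 62*√9074 ≈ 2.8072e+6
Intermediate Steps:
W(F, b) = 186 (W(F, b) = 6*31 = 186)
n = 85 (n = -2 + 87 = 85)
C = -124 (C = -106 - 18 = -124)
j(m, O) = √(O² + m²)
(j(-43, n) + 45182)*(C + W(-205, -138)) = (√(85² + (-43)²) + 45182)*(-124 + 186) = (√(7225 + 1849) + 45182)*62 = (√9074 + 45182)*62 = (45182 + √9074)*62 = 2801284 + 62*√9074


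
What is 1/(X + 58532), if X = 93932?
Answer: 1/152464 ≈ 6.5589e-6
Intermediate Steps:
1/(X + 58532) = 1/(93932 + 58532) = 1/152464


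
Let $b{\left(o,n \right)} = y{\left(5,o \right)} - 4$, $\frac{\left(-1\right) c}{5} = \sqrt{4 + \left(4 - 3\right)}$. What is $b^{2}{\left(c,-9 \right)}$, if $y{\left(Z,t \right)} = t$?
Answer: $141 + 40 \sqrt{5} \approx 230.44$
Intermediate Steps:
$c = - 5 \sqrt{5}$ ($c = - 5 \sqrt{4 + \left(4 - 3\right)} = - 5 \sqrt{4 + 1} = - 5 \sqrt{5} \approx -11.18$)
$b{\left(o,n \right)} = -4 + o$ ($b{\left(o,n \right)} = o - 4 = -4 + o$)
$b^{2}{\left(c,-9 \right)} = \left(-4 - 5 \sqrt{5}\right)^{2}$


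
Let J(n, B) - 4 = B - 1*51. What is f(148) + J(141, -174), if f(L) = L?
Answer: -73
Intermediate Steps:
J(n, B) = -47 + B (J(n, B) = 4 + (B - 1*51) = 4 + (B - 51) = 4 + (-51 + B) = -47 + B)
f(148) + J(141, -174) = 148 + (-47 - 174) = 148 - 221 = -73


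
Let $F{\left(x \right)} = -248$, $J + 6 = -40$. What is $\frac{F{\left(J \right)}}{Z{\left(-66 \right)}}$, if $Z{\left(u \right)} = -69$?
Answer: $\frac{248}{69} \approx 3.5942$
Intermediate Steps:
$J = -46$ ($J = -6 - 40 = -46$)
$\frac{F{\left(J \right)}}{Z{\left(-66 \right)}} = - \frac{248}{-69} = \left(-248\right) \left(- \frac{1}{69}\right) = \frac{248}{69}$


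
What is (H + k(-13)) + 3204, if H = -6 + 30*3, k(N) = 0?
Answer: 3288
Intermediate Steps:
H = 84 (H = -6 + 90 = 84)
(H + k(-13)) + 3204 = (84 + 0) + 3204 = 84 + 3204 = 3288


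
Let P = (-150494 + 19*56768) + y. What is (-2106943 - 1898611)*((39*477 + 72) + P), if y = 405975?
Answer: -5418505162392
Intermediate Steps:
P = 1334073 (P = (-150494 + 19*56768) + 405975 = (-150494 + 1078592) + 405975 = 928098 + 405975 = 1334073)
(-2106943 - 1898611)*((39*477 + 72) + P) = (-2106943 - 1898611)*((39*477 + 72) + 1334073) = -4005554*((18603 + 72) + 1334073) = -4005554*(18675 + 1334073) = -4005554*1352748 = -5418505162392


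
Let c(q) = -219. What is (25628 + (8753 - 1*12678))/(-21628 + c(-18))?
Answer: -21703/21847 ≈ -0.99341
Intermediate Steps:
(25628 + (8753 - 1*12678))/(-21628 + c(-18)) = (25628 + (8753 - 1*12678))/(-21628 - 219) = (25628 + (8753 - 12678))/(-21847) = (25628 - 3925)*(-1/21847) = 21703*(-1/21847) = -21703/21847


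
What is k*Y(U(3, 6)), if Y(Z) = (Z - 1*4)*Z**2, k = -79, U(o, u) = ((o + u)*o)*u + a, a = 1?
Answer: -333733209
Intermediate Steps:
U(o, u) = 1 + o*u*(o + u) (U(o, u) = ((o + u)*o)*u + 1 = (o*(o + u))*u + 1 = o*u*(o + u) + 1 = 1 + o*u*(o + u))
Y(Z) = Z**2*(-4 + Z) (Y(Z) = (Z - 4)*Z**2 = (-4 + Z)*Z**2 = Z**2*(-4 + Z))
k*Y(U(3, 6)) = -79*(1 + 3*6**2 + 6*3**2)**2*(-4 + (1 + 3*6**2 + 6*3**2)) = -79*(1 + 3*36 + 6*9)**2*(-4 + (1 + 3*36 + 6*9)) = -79*(1 + 108 + 54)**2*(-4 + (1 + 108 + 54)) = -79*163**2*(-4 + 163) = -2098951*159 = -79*4224471 = -333733209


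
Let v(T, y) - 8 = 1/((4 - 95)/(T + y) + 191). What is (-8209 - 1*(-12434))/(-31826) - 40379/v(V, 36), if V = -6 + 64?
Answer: -5739095539288/1137763587 ≈ -5044.2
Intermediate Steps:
V = 58
v(T, y) = 8 + 1/(191 - 91/(T + y)) (v(T, y) = 8 + 1/((4 - 95)/(T + y) + 191) = 8 + 1/(-91/(T + y) + 191) = 8 + 1/(191 - 91/(T + y)))
(-8209 - 1*(-12434))/(-31826) - 40379/v(V, 36) = (-8209 - 1*(-12434))/(-31826) - 40379*(-91 + 191*58 + 191*36)/(-728 + 1529*58 + 1529*36) = (-8209 + 12434)*(-1/31826) - 40379*(-91 + 11078 + 6876)/(-728 + 88682 + 55044) = 4225*(-1/31826) - 40379/(142998/17863) = -4225/31826 - 40379/((1/17863)*142998) = -4225/31826 - 40379/142998/17863 = -4225/31826 - 40379*17863/142998 = -4225/31826 - 721290077/142998 = -5739095539288/1137763587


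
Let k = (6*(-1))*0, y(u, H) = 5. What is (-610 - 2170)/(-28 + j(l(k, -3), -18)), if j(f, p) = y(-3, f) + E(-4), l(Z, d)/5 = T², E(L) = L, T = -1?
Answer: 2780/27 ≈ 102.96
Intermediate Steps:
k = 0 (k = -6*0 = 0)
l(Z, d) = 5 (l(Z, d) = 5*(-1)² = 5*1 = 5)
j(f, p) = 1 (j(f, p) = 5 - 4 = 1)
(-610 - 2170)/(-28 + j(l(k, -3), -18)) = (-610 - 2170)/(-28 + 1) = -2780/(-27) = -2780*(-1/27) = 2780/27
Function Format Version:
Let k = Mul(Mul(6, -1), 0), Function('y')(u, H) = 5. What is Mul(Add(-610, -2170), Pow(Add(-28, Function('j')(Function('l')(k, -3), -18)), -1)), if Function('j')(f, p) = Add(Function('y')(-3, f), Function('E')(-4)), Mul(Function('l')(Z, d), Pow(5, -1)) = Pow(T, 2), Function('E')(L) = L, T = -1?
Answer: Rational(2780, 27) ≈ 102.96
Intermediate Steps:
k = 0 (k = Mul(-6, 0) = 0)
Function('l')(Z, d) = 5 (Function('l')(Z, d) = Mul(5, Pow(-1, 2)) = Mul(5, 1) = 5)
Function('j')(f, p) = 1 (Function('j')(f, p) = Add(5, -4) = 1)
Mul(Add(-610, -2170), Pow(Add(-28, Function('j')(Function('l')(k, -3), -18)), -1)) = Mul(Add(-610, -2170), Pow(Add(-28, 1), -1)) = Mul(-2780, Pow(-27, -1)) = Mul(-2780, Rational(-1, 27)) = Rational(2780, 27)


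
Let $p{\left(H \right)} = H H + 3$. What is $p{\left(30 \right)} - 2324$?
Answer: $-1421$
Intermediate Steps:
$p{\left(H \right)} = 3 + H^{2}$ ($p{\left(H \right)} = H^{2} + 3 = 3 + H^{2}$)
$p{\left(30 \right)} - 2324 = \left(3 + 30^{2}\right) - 2324 = \left(3 + 900\right) - 2324 = 903 - 2324 = -1421$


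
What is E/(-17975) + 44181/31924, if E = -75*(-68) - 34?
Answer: 632426491/573833900 ≈ 1.1021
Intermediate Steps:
E = 5066 (E = 5100 - 34 = 5066)
E/(-17975) + 44181/31924 = 5066/(-17975) + 44181/31924 = 5066*(-1/17975) + 44181*(1/31924) = -5066/17975 + 44181/31924 = 632426491/573833900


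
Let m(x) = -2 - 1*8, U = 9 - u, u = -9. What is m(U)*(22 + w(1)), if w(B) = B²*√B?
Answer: -230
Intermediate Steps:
w(B) = B^(5/2)
U = 18 (U = 9 - 1*(-9) = 9 + 9 = 18)
m(x) = -10 (m(x) = -2 - 8 = -10)
m(U)*(22 + w(1)) = -10*(22 + 1^(5/2)) = -10*(22 + 1) = -10*23 = -230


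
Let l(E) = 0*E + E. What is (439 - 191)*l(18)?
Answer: 4464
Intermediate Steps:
l(E) = E (l(E) = 0 + E = E)
(439 - 191)*l(18) = (439 - 191)*18 = 248*18 = 4464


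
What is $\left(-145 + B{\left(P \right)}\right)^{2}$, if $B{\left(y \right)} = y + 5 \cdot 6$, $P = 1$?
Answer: $12996$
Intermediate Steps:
$B{\left(y \right)} = 30 + y$ ($B{\left(y \right)} = y + 30 = 30 + y$)
$\left(-145 + B{\left(P \right)}\right)^{2} = \left(-145 + \left(30 + 1\right)\right)^{2} = \left(-145 + 31\right)^{2} = \left(-114\right)^{2} = 12996$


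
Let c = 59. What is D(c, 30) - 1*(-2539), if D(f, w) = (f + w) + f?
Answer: 2687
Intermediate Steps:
D(f, w) = w + 2*f
D(c, 30) - 1*(-2539) = (30 + 2*59) - 1*(-2539) = (30 + 118) + 2539 = 148 + 2539 = 2687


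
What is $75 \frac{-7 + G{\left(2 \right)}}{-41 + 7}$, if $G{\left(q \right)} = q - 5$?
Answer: $\frac{375}{17} \approx 22.059$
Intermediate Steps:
$G{\left(q \right)} = -5 + q$
$75 \frac{-7 + G{\left(2 \right)}}{-41 + 7} = 75 \frac{-7 + \left(-5 + 2\right)}{-41 + 7} = 75 \frac{-7 - 3}{-34} = 75 \left(\left(-10\right) \left(- \frac{1}{34}\right)\right) = 75 \cdot \frac{5}{17} = \frac{375}{17}$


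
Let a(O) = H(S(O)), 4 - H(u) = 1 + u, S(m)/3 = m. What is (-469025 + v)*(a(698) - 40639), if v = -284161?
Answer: 32183637780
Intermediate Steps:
S(m) = 3*m
H(u) = 3 - u (H(u) = 4 - (1 + u) = 4 + (-1 - u) = 3 - u)
a(O) = 3 - 3*O
(-469025 + v)*(a(698) - 40639) = (-469025 - 284161)*((3 - 3*698) - 40639) = -753186*((3 - 2094) - 40639) = -753186*(-2091 - 40639) = -753186*(-42730) = 32183637780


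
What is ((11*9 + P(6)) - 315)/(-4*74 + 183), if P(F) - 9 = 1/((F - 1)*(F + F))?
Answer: 12419/6780 ≈ 1.8317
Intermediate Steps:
P(F) = 9 + 1/(2*F*(-1 + F)) (P(F) = 9 + 1/((F - 1)*(F + F)) = 9 + 1/((-1 + F)*(2*F)) = 9 + 1/(2*F*(-1 + F)))
((11*9 + P(6)) - 315)/(-4*74 + 183) = ((11*9 + (½)*(1 - 18*6 + 18*6²)/(6*(-1 + 6))) - 315)/(-4*74 + 183) = ((99 + (½)*(⅙)*(1 - 108 + 18*36)/5) - 315)/(-296 + 183) = ((99 + (½)*(⅙)*(⅕)*(1 - 108 + 648)) - 315)/(-113) = ((99 + (½)*(⅙)*(⅕)*541) - 315)*(-1/113) = ((99 + 541/60) - 315)*(-1/113) = (6481/60 - 315)*(-1/113) = -12419/60*(-1/113) = 12419/6780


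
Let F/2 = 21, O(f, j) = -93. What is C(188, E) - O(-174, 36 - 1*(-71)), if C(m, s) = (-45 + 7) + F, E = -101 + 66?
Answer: 97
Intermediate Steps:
F = 42 (F = 2*21 = 42)
E = -35
C(m, s) = 4 (C(m, s) = (-45 + 7) + 42 = -38 + 42 = 4)
C(188, E) - O(-174, 36 - 1*(-71)) = 4 - 1*(-93) = 4 + 93 = 97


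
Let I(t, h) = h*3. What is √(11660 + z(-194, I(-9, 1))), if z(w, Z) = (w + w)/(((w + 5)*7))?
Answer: 2*√11569926/63 ≈ 107.98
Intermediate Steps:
I(t, h) = 3*h
z(w, Z) = 2*w/(35 + 7*w) (z(w, Z) = (2*w)/(((5 + w)*7)) = (2*w)/(35 + 7*w) = 2*w/(35 + 7*w))
√(11660 + z(-194, I(-9, 1))) = √(11660 + (2/7)*(-194)/(5 - 194)) = √(11660 + (2/7)*(-194)/(-189)) = √(11660 + (2/7)*(-194)*(-1/189)) = √(11660 + 388/1323) = √(15426568/1323) = 2*√11569926/63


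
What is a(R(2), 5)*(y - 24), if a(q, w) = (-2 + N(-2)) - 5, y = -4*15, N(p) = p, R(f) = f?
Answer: 756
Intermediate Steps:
y = -60
a(q, w) = -9 (a(q, w) = (-2 - 2) - 5 = -4 - 5 = -9)
a(R(2), 5)*(y - 24) = -9*(-60 - 24) = -9*(-84) = 756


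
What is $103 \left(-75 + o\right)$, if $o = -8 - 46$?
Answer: $-13287$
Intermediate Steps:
$o = -54$
$103 \left(-75 + o\right) = 103 \left(-75 - 54\right) = 103 \left(-129\right) = -13287$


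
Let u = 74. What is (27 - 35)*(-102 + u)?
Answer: 224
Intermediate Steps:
(27 - 35)*(-102 + u) = (27 - 35)*(-102 + 74) = -8*(-28) = 224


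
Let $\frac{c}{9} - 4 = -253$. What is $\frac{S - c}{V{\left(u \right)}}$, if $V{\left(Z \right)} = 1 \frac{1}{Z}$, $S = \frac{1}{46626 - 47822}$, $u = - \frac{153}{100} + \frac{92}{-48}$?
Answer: $- \frac{277136299}{35880} \approx -7724.0$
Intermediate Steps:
$u = - \frac{517}{150}$ ($u = \left(-153\right) \frac{1}{100} + 92 \left(- \frac{1}{48}\right) = - \frac{153}{100} - \frac{23}{12} = - \frac{517}{150} \approx -3.4467$)
$S = - \frac{1}{1196}$ ($S = \frac{1}{-1196} = - \frac{1}{1196} \approx -0.00083612$)
$c = -2241$ ($c = 36 + 9 \left(-253\right) = 36 - 2277 = -2241$)
$V{\left(Z \right)} = \frac{1}{Z}$
$\frac{S - c}{V{\left(u \right)}} = \frac{- \frac{1}{1196} - -2241}{\frac{1}{- \frac{517}{150}}} = \frac{- \frac{1}{1196} + 2241}{- \frac{150}{517}} = \frac{2680235}{1196} \left(- \frac{517}{150}\right) = - \frac{277136299}{35880}$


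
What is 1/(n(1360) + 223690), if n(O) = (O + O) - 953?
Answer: 1/225457 ≈ 4.4354e-6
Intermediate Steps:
n(O) = -953 + 2*O (n(O) = 2*O - 953 = -953 + 2*O)
1/(n(1360) + 223690) = 1/((-953 + 2*1360) + 223690) = 1/((-953 + 2720) + 223690) = 1/(1767 + 223690) = 1/225457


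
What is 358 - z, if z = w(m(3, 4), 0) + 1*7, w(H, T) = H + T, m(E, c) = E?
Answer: 348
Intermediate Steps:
z = 10 (z = (3 + 0) + 1*7 = 3 + 7 = 10)
358 - z = 358 - 1*10 = 358 - 10 = 348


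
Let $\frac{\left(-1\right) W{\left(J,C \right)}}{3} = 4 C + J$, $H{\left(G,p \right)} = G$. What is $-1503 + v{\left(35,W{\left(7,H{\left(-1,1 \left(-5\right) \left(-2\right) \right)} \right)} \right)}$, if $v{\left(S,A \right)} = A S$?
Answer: $-1818$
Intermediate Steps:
$W{\left(J,C \right)} = - 12 C - 3 J$ ($W{\left(J,C \right)} = - 3 \left(4 C + J\right) = - 3 \left(J + 4 C\right) = - 12 C - 3 J$)
$-1503 + v{\left(35,W{\left(7,H{\left(-1,1 \left(-5\right) \left(-2\right) \right)} \right)} \right)} = -1503 + \left(\left(-12\right) \left(-1\right) - 21\right) 35 = -1503 + \left(12 - 21\right) 35 = -1503 - 315 = -1818$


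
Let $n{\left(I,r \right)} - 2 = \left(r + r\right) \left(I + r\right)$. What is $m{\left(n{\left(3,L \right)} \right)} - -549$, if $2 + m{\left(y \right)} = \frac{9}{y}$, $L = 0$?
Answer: $\frac{1103}{2} \approx 551.5$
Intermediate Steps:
$n{\left(I,r \right)} = 2 + 2 r \left(I + r\right)$ ($n{\left(I,r \right)} = 2 + \left(r + r\right) \left(I + r\right) = 2 + 2 r \left(I + r\right)$)
$m{\left(y \right)} = -2 + \frac{9}{y}$
$m{\left(n{\left(3,L \right)} \right)} - -549 = \left(-2 + \frac{9}{2 + 2 \cdot 0^{2} + 2 \cdot 3 \cdot 0}\right) - -549 = \left(-2 + \frac{9}{2 + 2 \cdot 0 + 0}\right) + 549 = \left(-2 + \frac{9}{2 + 0 + 0}\right) + 549 = \left(-2 + \frac{9}{2}\right) + 549 = \frac{5}{2} + 549 = \frac{1103}{2}$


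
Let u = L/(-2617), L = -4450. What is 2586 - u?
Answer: 6763112/2617 ≈ 2584.3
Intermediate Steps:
u = 4450/2617 (u = -4450/(-2617) = -4450*(-1/2617) = 4450/2617 ≈ 1.7004)
2586 - u = 2586 - 1*4450/2617 = 2586 - 4450/2617 = 6763112/2617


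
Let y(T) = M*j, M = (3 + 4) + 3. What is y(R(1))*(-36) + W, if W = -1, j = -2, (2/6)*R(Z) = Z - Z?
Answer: 719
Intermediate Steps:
R(Z) = 0 (R(Z) = 3*(Z - Z) = 3*0 = 0)
M = 10 (M = 7 + 3 = 10)
y(T) = -20 (y(T) = 10*(-2) = -20)
y(R(1))*(-36) + W = -20*(-36) - 1 = 720 - 1 = 719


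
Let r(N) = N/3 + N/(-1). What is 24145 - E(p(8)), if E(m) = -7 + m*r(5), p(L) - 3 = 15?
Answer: 24212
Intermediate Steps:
r(N) = -2*N/3 (r(N) = N*(⅓) + N*(-1) = N/3 - N = -2*N/3)
p(L) = 18 (p(L) = 3 + 15 = 18)
E(m) = -7 - 10*m/3 (E(m) = -7 + m*(-⅔*5) = -7 + m*(-10/3) = -7 - 10*m/3)
24145 - E(p(8)) = 24145 - (-7 - 10/3*18) = 24145 - (-7 - 60) = 24145 - 1*(-67) = 24145 + 67 = 24212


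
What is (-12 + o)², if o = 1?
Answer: 121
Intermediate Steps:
(-12 + o)² = (-12 + 1)² = (-11)² = 121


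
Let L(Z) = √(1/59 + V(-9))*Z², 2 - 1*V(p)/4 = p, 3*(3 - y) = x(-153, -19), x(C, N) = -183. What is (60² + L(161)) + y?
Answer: 3664 + 181447*√3127/59 ≈ 1.7564e+5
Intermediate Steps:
y = 64 (y = 3 - ⅓*(-183) = 3 + 61 = 64)
V(p) = 8 - 4*p
L(Z) = 7*√3127*Z²/59 (L(Z) = √(1/59 + (8 - 4*(-9)))*Z² = √(1/59 + (8 + 36))*Z² = √(1/59 + 44)*Z² = √(2597/59)*Z² = (7*√3127/59)*Z² = 7*√3127*Z²/59)
(60² + L(161)) + y = (60² + (7/59)*√3127*161²) + 64 = (3600 + (7/59)*√3127*25921) + 64 = (3600 + 181447*√3127/59) + 64 = 3664 + 181447*√3127/59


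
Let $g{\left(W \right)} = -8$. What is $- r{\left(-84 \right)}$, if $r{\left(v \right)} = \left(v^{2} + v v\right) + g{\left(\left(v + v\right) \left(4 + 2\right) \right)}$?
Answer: $-14104$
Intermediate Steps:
$r{\left(v \right)} = -8 + 2 v^{2}$ ($r{\left(v \right)} = \left(v^{2} + v v\right) - 8 = \left(v^{2} + v^{2}\right) - 8 = 2 v^{2} - 8 = -8 + 2 v^{2}$)
$- r{\left(-84 \right)} = - (-8 + 2 \left(-84\right)^{2}) = - (-8 + 2 \cdot 7056) = - (-8 + 14112) = \left(-1\right) 14104 = -14104$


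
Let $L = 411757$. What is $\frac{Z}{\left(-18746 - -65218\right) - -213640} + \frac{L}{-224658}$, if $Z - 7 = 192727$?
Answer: $- \frac{5316975151}{4869686808} \approx -1.0919$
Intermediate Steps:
$Z = 192734$ ($Z = 7 + 192727 = 192734$)
$\frac{Z}{\left(-18746 - -65218\right) - -213640} + \frac{L}{-224658} = \frac{192734}{\left(-18746 - -65218\right) - -213640} + \frac{411757}{-224658} = \frac{192734}{\left(-18746 + 65218\right) + 213640} + 411757 \left(- \frac{1}{224658}\right) = \frac{192734}{46472 + 213640} - \frac{411757}{224658} = \frac{192734}{260112} - \frac{411757}{224658} = 192734 \cdot \frac{1}{260112} - \frac{411757}{224658} = \frac{96367}{130056} - \frac{411757}{224658} = - \frac{5316975151}{4869686808}$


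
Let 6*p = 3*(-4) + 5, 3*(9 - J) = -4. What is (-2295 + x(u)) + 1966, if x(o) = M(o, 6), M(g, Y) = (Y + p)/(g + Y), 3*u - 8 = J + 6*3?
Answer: -107167/326 ≈ -328.73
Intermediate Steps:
J = 31/3 (J = 9 - ⅓*(-4) = 9 + 4/3 = 31/3 ≈ 10.333)
p = -7/6 (p = (3*(-4) + 5)/6 = (-12 + 5)/6 = (⅙)*(-7) = -7/6 ≈ -1.1667)
u = 109/9 (u = 8/3 + (31/3 + 6*3)/3 = 8/3 + (31/3 + 18)/3 = 8/3 + (⅓)*(85/3) = 8/3 + 85/9 = 109/9 ≈ 12.111)
M(g, Y) = (-7/6 + Y)/(Y + g) (M(g, Y) = (Y - 7/6)/(g + Y) = (-7/6 + Y)/(Y + g))
x(o) = 29/(6*(6 + o)) (x(o) = (-7/6 + 6)/(6 + o) = (29/6)/(6 + o) = 29/(6*(6 + o)))
(-2295 + x(u)) + 1966 = (-2295 + 29/(6*(6 + 109/9))) + 1966 = (-2295 + 29/(6*(163/9))) + 1966 = (-2295 + (29/6)*(9/163)) + 1966 = (-2295 + 87/326) + 1966 = -748083/326 + 1966 = -107167/326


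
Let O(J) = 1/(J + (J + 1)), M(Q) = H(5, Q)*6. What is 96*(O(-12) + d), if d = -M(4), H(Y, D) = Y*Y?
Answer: -331296/23 ≈ -14404.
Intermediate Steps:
H(Y, D) = Y²
M(Q) = 150 (M(Q) = 5²*6 = 25*6 = 150)
O(J) = 1/(1 + 2*J) (O(J) = 1/(J + (1 + J)) = 1/(1 + 2*J))
d = -150 (d = -1*150 = -150)
96*(O(-12) + d) = 96*(1/(1 + 2*(-12)) - 150) = 96*(1/(1 - 24) - 150) = 96*(1/(-23) - 150) = 96*(-1/23 - 150) = 96*(-3451/23) = -331296/23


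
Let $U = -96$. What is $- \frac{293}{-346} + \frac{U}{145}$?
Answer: $\frac{9269}{50170} \approx 0.18475$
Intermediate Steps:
$- \frac{293}{-346} + \frac{U}{145} = - \frac{293}{-346} - \frac{96}{145} = \left(-293\right) \left(- \frac{1}{346}\right) - \frac{96}{145} = \frac{293}{346} - \frac{96}{145} = \frac{9269}{50170}$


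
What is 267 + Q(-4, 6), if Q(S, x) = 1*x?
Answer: 273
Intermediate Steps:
Q(S, x) = x
267 + Q(-4, 6) = 267 + 6 = 273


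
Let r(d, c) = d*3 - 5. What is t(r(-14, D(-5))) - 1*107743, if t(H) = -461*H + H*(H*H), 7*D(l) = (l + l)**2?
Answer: -189899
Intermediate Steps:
D(l) = 4*l**2/7 (D(l) = (l + l)**2/7 = (2*l)**2/7 = (4*l**2)/7 = 4*l**2/7)
r(d, c) = -5 + 3*d (r(d, c) = 3*d - 5 = -5 + 3*d)
t(H) = H**3 - 461*H (t(H) = -461*H + H*H**2 = -461*H + H**3 = H**3 - 461*H)
t(r(-14, D(-5))) - 1*107743 = (-5 + 3*(-14))*(-461 + (-5 + 3*(-14))**2) - 1*107743 = (-5 - 42)*(-461 + (-5 - 42)**2) - 107743 = -47*(-461 + (-47)**2) - 107743 = -47*(-461 + 2209) - 107743 = -47*1748 - 107743 = -82156 - 107743 = -189899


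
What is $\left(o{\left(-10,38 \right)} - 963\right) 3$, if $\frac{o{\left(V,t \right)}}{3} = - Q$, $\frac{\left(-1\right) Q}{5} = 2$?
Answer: $-2799$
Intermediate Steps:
$Q = -10$ ($Q = \left(-5\right) 2 = -10$)
$o{\left(V,t \right)} = 30$ ($o{\left(V,t \right)} = 3 \left(\left(-1\right) \left(-10\right)\right) = 3 \cdot 10 = 30$)
$\left(o{\left(-10,38 \right)} - 963\right) 3 = \left(30 - 963\right) 3 = \left(-933\right) 3 = -2799$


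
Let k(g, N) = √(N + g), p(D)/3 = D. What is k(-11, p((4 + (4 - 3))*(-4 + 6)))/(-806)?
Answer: -√19/806 ≈ -0.0054081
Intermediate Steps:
p(D) = 3*D
k(-11, p((4 + (4 - 3))*(-4 + 6)))/(-806) = √(3*((4 + (4 - 3))*(-4 + 6)) - 11)/(-806) = √(3*((4 + 1)*2) - 11)*(-1/806) = √(3*(5*2) - 11)*(-1/806) = √(3*10 - 11)*(-1/806) = √(30 - 11)*(-1/806) = √19*(-1/806) = -√19/806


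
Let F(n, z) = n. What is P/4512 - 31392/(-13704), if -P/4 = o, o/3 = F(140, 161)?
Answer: 102967/53674 ≈ 1.9184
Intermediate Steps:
o = 420 (o = 3*140 = 420)
P = -1680 (P = -4*420 = -1680)
P/4512 - 31392/(-13704) = -1680/4512 - 31392/(-13704) = -1680*1/4512 - 31392*(-1/13704) = -35/94 + 1308/571 = 102967/53674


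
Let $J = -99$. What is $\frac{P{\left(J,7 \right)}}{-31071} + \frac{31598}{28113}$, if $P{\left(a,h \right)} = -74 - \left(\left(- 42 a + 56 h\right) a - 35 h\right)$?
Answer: $- \frac{3895508905}{291166341} \approx -13.379$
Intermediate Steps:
$P{\left(a,h \right)} = -74 + 35 h - a \left(- 42 a + 56 h\right)$ ($P{\left(a,h \right)} = -74 - \left(a \left(- 42 a + 56 h\right) - 35 h\right) = -74 - \left(- 35 h + a \left(- 42 a + 56 h\right)\right) = -74 + 35 h - a \left(- 42 a + 56 h\right)$)
$\frac{P{\left(J,7 \right)}}{-31071} + \frac{31598}{28113} = \frac{-74 + 35 \cdot 7 + 42 \left(-99\right)^{2} - \left(-5544\right) 7}{-31071} + \frac{31598}{28113} = \left(-74 + 245 + 42 \cdot 9801 + 38808\right) \left(- \frac{1}{31071}\right) + 31598 \cdot \frac{1}{28113} = \left(-74 + 245 + 411642 + 38808\right) \left(- \frac{1}{31071}\right) + \frac{31598}{28113} = 450621 \left(- \frac{1}{31071}\right) + \frac{31598}{28113} = - \frac{150207}{10357} + \frac{31598}{28113} = - \frac{3895508905}{291166341}$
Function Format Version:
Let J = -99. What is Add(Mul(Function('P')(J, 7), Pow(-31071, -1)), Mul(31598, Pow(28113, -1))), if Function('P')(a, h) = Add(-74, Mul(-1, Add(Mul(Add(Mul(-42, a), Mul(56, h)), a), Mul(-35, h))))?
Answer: Rational(-3895508905, 291166341) ≈ -13.379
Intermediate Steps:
Function('P')(a, h) = Add(-74, Mul(35, h), Mul(-1, a, Add(Mul(-42, a), Mul(56, h)))) (Function('P')(a, h) = Add(-74, Mul(-1, Add(Mul(a, Add(Mul(-42, a), Mul(56, h))), Mul(-35, h)))) = Add(-74, Mul(-1, Add(Mul(-35, h), Mul(a, Add(Mul(-42, a), Mul(56, h)))))) = Add(-74, Add(Mul(35, h), Mul(-1, a, Add(Mul(-42, a), Mul(56, h))))) = Add(-74, Mul(35, h), Mul(-1, a, Add(Mul(-42, a), Mul(56, h)))))
Add(Mul(Function('P')(J, 7), Pow(-31071, -1)), Mul(31598, Pow(28113, -1))) = Add(Mul(Add(-74, Mul(35, 7), Mul(42, Pow(-99, 2)), Mul(-56, -99, 7)), Pow(-31071, -1)), Mul(31598, Pow(28113, -1))) = Add(Mul(Add(-74, 245, Mul(42, 9801), 38808), Rational(-1, 31071)), Mul(31598, Rational(1, 28113))) = Add(Mul(Add(-74, 245, 411642, 38808), Rational(-1, 31071)), Rational(31598, 28113)) = Add(Mul(450621, Rational(-1, 31071)), Rational(31598, 28113)) = Add(Rational(-150207, 10357), Rational(31598, 28113)) = Rational(-3895508905, 291166341)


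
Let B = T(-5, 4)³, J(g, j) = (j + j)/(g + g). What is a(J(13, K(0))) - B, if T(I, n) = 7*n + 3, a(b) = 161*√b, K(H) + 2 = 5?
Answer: -29791 + 161*√39/13 ≈ -29714.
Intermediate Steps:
K(H) = 3 (K(H) = -2 + 5 = 3)
J(g, j) = j/g (J(g, j) = (2*j)/((2*g)) = (2*j)*(1/(2*g)) = j/g)
T(I, n) = 3 + 7*n
B = 29791 (B = (3 + 7*4)³ = (3 + 28)³ = 31³ = 29791)
a(J(13, K(0))) - B = 161*√(3/13) - 1*29791 = 161*√(3*(1/13)) - 29791 = 161*√(3/13) - 29791 = 161*(√39/13) - 29791 = 161*√39/13 - 29791 = -29791 + 161*√39/13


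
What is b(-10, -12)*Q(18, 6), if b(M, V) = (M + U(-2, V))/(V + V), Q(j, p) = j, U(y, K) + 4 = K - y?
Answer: 18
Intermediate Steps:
U(y, K) = -4 + K - y (U(y, K) = -4 + (K - y) = -4 + K - y)
b(M, V) = (-2 + M + V)/(2*V) (b(M, V) = (M + (-4 + V - 1*(-2)))/(V + V) = (M + (-4 + V + 2))/((2*V)) = (M + (-2 + V))*(1/(2*V)) = (-2 + M + V)*(1/(2*V)) = (-2 + M + V)/(2*V))
b(-10, -12)*Q(18, 6) = ((1/2)*(-2 - 10 - 12)/(-12))*18 = ((1/2)*(-1/12)*(-24))*18 = 1*18 = 18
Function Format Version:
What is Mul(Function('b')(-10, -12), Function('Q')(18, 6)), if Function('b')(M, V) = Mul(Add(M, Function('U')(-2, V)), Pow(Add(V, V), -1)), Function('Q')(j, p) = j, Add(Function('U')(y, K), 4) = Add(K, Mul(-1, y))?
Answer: 18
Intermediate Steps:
Function('U')(y, K) = Add(-4, K, Mul(-1, y)) (Function('U')(y, K) = Add(-4, Add(K, Mul(-1, y))) = Add(-4, K, Mul(-1, y)))
Function('b')(M, V) = Mul(Rational(1, 2), Pow(V, -1), Add(-2, M, V)) (Function('b')(M, V) = Mul(Add(M, Add(-4, V, Mul(-1, -2))), Pow(Add(V, V), -1)) = Mul(Add(M, Add(-4, V, 2)), Pow(Mul(2, V), -1)) = Mul(Add(M, Add(-2, V)), Mul(Rational(1, 2), Pow(V, -1))) = Mul(Add(-2, M, V), Mul(Rational(1, 2), Pow(V, -1))) = Mul(Rational(1, 2), Pow(V, -1), Add(-2, M, V)))
Mul(Function('b')(-10, -12), Function('Q')(18, 6)) = Mul(Mul(Rational(1, 2), Pow(-12, -1), Add(-2, -10, -12)), 18) = Mul(Mul(Rational(1, 2), Rational(-1, 12), -24), 18) = Mul(1, 18) = 18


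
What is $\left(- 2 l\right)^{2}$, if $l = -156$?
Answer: $97344$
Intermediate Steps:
$\left(- 2 l\right)^{2} = \left(\left(-2\right) \left(-156\right)\right)^{2} = 312^{2} = 97344$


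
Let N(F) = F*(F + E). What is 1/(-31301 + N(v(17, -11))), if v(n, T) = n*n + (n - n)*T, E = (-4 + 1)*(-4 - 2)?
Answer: 1/57422 ≈ 1.7415e-5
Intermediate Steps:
E = 18 (E = -3*(-6) = 18)
v(n, T) = n**2 (v(n, T) = n**2 + 0*T = n**2 + 0 = n**2)
N(F) = F*(18 + F) (N(F) = F*(F + 18) = F*(18 + F))
1/(-31301 + N(v(17, -11))) = 1/(-31301 + 17**2*(18 + 17**2)) = 1/(-31301 + 289*(18 + 289)) = 1/(-31301 + 289*307) = 1/(-31301 + 88723) = 1/57422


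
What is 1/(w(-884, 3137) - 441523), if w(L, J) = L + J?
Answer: -1/439270 ≈ -2.2765e-6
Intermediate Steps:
w(L, J) = J + L
1/(w(-884, 3137) - 441523) = 1/((3137 - 884) - 441523) = 1/(2253 - 441523) = 1/(-439270) = -1/439270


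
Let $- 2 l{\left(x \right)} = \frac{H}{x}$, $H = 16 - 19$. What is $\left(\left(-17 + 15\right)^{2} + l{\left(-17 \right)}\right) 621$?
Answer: $\frac{82593}{34} \approx 2429.2$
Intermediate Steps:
$H = -3$
$l{\left(x \right)} = \frac{3}{2 x}$ ($l{\left(x \right)} = - \frac{\left(-3\right) \frac{1}{x}}{2} = \frac{3}{2 x}$)
$\left(\left(-17 + 15\right)^{2} + l{\left(-17 \right)}\right) 621 = \left(\left(-17 + 15\right)^{2} + \frac{3}{2 \left(-17\right)}\right) 621 = \left(\left(-2\right)^{2} + \frac{3}{2} \left(- \frac{1}{17}\right)\right) 621 = \left(4 - \frac{3}{34}\right) 621 = \frac{133}{34} \cdot 621 = \frac{82593}{34}$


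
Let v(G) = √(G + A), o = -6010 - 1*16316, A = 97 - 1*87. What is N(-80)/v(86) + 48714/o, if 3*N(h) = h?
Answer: -8119/3721 - 10*√6/9 ≈ -4.9036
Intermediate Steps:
N(h) = h/3
A = 10 (A = 97 - 87 = 10)
o = -22326 (o = -6010 - 16316 = -22326)
v(G) = √(10 + G) (v(G) = √(G + 10) = √(10 + G))
N(-80)/v(86) + 48714/o = ((⅓)*(-80))/(√(10 + 86)) + 48714/(-22326) = -80*√6/24/3 + 48714*(-1/22326) = -80*√6/24/3 - 8119/3721 = -10*√6/9 - 8119/3721 = -8119/3721 - 10*√6/9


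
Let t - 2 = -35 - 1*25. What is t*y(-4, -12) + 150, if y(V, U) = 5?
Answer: -140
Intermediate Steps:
t = -58 (t = 2 + (-35 - 1*25) = 2 + (-35 - 25) = 2 - 60 = -58)
t*y(-4, -12) + 150 = -58*5 + 150 = -290 + 150 = -140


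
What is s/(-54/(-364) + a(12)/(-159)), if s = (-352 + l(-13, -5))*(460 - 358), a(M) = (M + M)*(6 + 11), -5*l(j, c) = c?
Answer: 345346092/23321 ≈ 14808.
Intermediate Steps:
l(j, c) = -c/5
a(M) = 34*M (a(M) = (2*M)*17 = 34*M)
s = -35802 (s = (-352 - 1/5*(-5))*(460 - 358) = (-352 + 1)*102 = -351*102 = -35802)
s/(-54/(-364) + a(12)/(-159)) = -35802/(-54/(-364) + (34*12)/(-159)) = -35802/(-54*(-1/364) + 408*(-1/159)) = -35802/(27/182 - 136/53) = -35802/(-23321/9646) = -35802*(-9646/23321) = 345346092/23321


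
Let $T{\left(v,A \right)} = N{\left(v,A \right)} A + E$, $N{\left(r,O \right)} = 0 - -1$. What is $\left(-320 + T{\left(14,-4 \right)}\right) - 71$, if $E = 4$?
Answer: $-391$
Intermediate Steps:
$N{\left(r,O \right)} = 1$ ($N{\left(r,O \right)} = 0 + 1 = 1$)
$T{\left(v,A \right)} = 4 + A$ ($T{\left(v,A \right)} = 1 A + 4 = A + 4 = 4 + A$)
$\left(-320 + T{\left(14,-4 \right)}\right) - 71 = \left(-320 + \left(4 - 4\right)\right) - 71 = \left(-320 + 0\right) - 71 = -320 - 71 = -391$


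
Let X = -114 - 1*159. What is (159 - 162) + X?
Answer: -276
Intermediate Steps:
X = -273 (X = -114 - 159 = -273)
(159 - 162) + X = (159 - 162) - 273 = -3 - 273 = -276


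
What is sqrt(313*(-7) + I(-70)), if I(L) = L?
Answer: I*sqrt(2261) ≈ 47.55*I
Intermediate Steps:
sqrt(313*(-7) + I(-70)) = sqrt(313*(-7) - 70) = sqrt(-2191 - 70) = sqrt(-2261) = I*sqrt(2261)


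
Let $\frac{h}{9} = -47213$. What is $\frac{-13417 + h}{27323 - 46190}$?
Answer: $\frac{438334}{18867} \approx 23.233$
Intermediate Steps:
$h = -424917$ ($h = 9 \left(-47213\right) = -424917$)
$\frac{-13417 + h}{27323 - 46190} = \frac{-13417 - 424917}{27323 - 46190} = - \frac{438334}{-18867} = \left(-438334\right) \left(- \frac{1}{18867}\right) = \frac{438334}{18867}$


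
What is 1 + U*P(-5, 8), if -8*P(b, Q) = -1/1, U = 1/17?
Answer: 137/136 ≈ 1.0074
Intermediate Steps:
U = 1/17 ≈ 0.058824
P(b, Q) = ⅛ (P(b, Q) = -(-1)/(8*1) = -(-1)/8 = -⅛*(-1) = ⅛)
1 + U*P(-5, 8) = 1 + (1/17)*(⅛) = 1 + 1/136 = 137/136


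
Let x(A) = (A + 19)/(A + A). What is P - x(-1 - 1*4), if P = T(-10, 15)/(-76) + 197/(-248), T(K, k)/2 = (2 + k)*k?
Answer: -143831/23560 ≈ -6.1049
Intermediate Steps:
T(K, k) = 2*k*(2 + k) (T(K, k) = 2*((2 + k)*k) = 2*(k*(2 + k)) = 2*k*(2 + k))
x(A) = (19 + A)/(2*A) (x(A) = (19 + A)/((2*A)) = (19 + A)*(1/(2*A)) = (19 + A)/(2*A))
P = -35363/4712 (P = (2*15*(2 + 15))/(-76) + 197/(-248) = (2*15*17)*(-1/76) + 197*(-1/248) = 510*(-1/76) - 197/248 = -255/38 - 197/248 = -35363/4712 ≈ -7.5049)
P - x(-1 - 1*4) = -35363/4712 - (19 + (-1 - 1*4))/(2*(-1 - 1*4)) = -35363/4712 - (19 + (-1 - 4))/(2*(-1 - 4)) = -35363/4712 - (19 - 5)/(2*(-5)) = -35363/4712 - (-1)*14/(2*5) = -35363/4712 - 1*(-7/5) = -35363/4712 + 7/5 = -143831/23560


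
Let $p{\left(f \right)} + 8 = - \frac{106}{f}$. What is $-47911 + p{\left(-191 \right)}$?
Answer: $- \frac{9152423}{191} \approx -47918.0$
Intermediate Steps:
$p{\left(f \right)} = -8 - \frac{106}{f}$
$-47911 + p{\left(-191 \right)} = -47911 - \left(8 + \frac{106}{-191}\right) = -47911 - \frac{1422}{191} = - \frac{9152423}{191}$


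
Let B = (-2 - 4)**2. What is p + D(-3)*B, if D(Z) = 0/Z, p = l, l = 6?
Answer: 6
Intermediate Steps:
p = 6
B = 36 (B = (-6)**2 = 36)
D(Z) = 0
p + D(-3)*B = 6 + 0*36 = 6 + 0 = 6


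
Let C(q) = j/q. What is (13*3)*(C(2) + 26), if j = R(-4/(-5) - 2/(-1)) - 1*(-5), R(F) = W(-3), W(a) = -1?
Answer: 1092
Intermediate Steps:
R(F) = -1
j = 4 (j = -1 - 1*(-5) = -1 + 5 = 4)
C(q) = 4/q
(13*3)*(C(2) + 26) = (13*3)*(4/2 + 26) = 39*(4*(½) + 26) = 39*(2 + 26) = 39*28 = 1092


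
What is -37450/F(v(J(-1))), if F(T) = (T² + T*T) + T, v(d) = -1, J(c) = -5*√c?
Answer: -37450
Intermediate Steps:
F(T) = T + 2*T² (F(T) = (T² + T²) + T = 2*T² + T = T + 2*T²)
-37450/F(v(J(-1))) = -37450/((-(1 + 2*(-1)))) = -37450/((-(1 - 2))) = -37450/((-1*(-1))) = -37450/1 = -37450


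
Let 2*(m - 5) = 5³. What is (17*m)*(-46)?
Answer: -52785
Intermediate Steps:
m = 135/2 (m = 5 + (½)*5³ = 5 + (½)*125 = 5 + 125/2 = 135/2 ≈ 67.500)
(17*m)*(-46) = (17*(135/2))*(-46) = (2295/2)*(-46) = -52785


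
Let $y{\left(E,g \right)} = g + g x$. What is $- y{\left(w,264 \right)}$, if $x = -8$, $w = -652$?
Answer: $1848$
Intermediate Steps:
$y{\left(E,g \right)} = - 7 g$ ($y{\left(E,g \right)} = g + g \left(-8\right) = g - 8 g = - 7 g$)
$- y{\left(w,264 \right)} = - \left(-7\right) 264 = \left(-1\right) \left(-1848\right) = 1848$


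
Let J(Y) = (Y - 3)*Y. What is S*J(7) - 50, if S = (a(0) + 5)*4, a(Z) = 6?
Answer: 1182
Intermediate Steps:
J(Y) = Y*(-3 + Y) (J(Y) = (-3 + Y)*Y = Y*(-3 + Y))
S = 44 (S = (6 + 5)*4 = 11*4 = 44)
S*J(7) - 50 = 44*(7*(-3 + 7)) - 50 = 44*(7*4) - 50 = 44*28 - 50 = 1232 - 50 = 1182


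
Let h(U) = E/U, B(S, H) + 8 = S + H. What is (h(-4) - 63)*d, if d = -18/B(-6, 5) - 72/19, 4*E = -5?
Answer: 17051/152 ≈ 112.18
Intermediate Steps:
E = -5/4 (E = (¼)*(-5) = -5/4 ≈ -1.2500)
B(S, H) = -8 + H + S (B(S, H) = -8 + (S + H) = -8 + (H + S) = -8 + H + S)
h(U) = -5/(4*U)
d = -34/19 (d = -18/(-8 + 5 - 6) - 72/19 = -18/(-9) - 72*1/19 = -18*(-⅑) - 72/19 = 2 - 72/19 = -34/19 ≈ -1.7895)
(h(-4) - 63)*d = (-5/4/(-4) - 63)*(-34/19) = (-5/4*(-¼) - 63)*(-34/19) = (5/16 - 63)*(-34/19) = -1003/16*(-34/19) = 17051/152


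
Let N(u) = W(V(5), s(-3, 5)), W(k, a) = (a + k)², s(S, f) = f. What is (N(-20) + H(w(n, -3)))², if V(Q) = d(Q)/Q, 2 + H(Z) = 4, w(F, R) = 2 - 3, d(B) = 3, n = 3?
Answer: 695556/625 ≈ 1112.9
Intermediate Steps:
w(F, R) = -1
H(Z) = 2 (H(Z) = -2 + 4 = 2)
V(Q) = 3/Q
N(u) = 784/25 (N(u) = (5 + 3/5)² = (5 + 3*(⅕))² = (5 + ⅗)² = (28/5)² = 784/25)
(N(-20) + H(w(n, -3)))² = (784/25 + 2)² = (834/25)² = 695556/625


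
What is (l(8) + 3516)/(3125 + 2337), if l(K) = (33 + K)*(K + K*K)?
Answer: 3234/2731 ≈ 1.1842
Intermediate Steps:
l(K) = (33 + K)*(K + K²)
(l(8) + 3516)/(3125 + 2337) = (8*(33 + 8² + 34*8) + 3516)/(3125 + 2337) = (8*(33 + 64 + 272) + 3516)/5462 = (8*369 + 3516)*(1/5462) = (2952 + 3516)*(1/5462) = 6468*(1/5462) = 3234/2731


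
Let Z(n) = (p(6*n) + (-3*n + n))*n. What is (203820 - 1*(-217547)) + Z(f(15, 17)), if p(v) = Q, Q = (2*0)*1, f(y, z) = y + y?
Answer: 419567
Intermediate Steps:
f(y, z) = 2*y
Q = 0 (Q = 0*1 = 0)
p(v) = 0
Z(n) = -2*n² (Z(n) = (0 + (-3*n + n))*n = (0 - 2*n)*n = (-2*n)*n = -2*n²)
(203820 - 1*(-217547)) + Z(f(15, 17)) = (203820 - 1*(-217547)) - 2*(2*15)² = (203820 + 217547) - 2*30² = 421367 - 2*900 = 421367 - 1800 = 419567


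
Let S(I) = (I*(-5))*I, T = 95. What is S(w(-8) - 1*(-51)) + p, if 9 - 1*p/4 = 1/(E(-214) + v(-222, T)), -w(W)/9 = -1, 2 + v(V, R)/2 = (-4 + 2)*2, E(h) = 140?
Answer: -574849/32 ≈ -17964.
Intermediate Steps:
v(V, R) = -12 (v(V, R) = -4 + 2*((-4 + 2)*2) = -4 + 2*(-2*2) = -4 + 2*(-4) = -4 - 8 = -12)
w(W) = 9 (w(W) = -9*(-1) = 9)
S(I) = -5*I**2 (S(I) = (-5*I)*I = -5*I**2)
p = 1151/32 (p = 36 - 4/(140 - 12) = 36 - 4/128 = 36 - 4*1/128 = 36 - 1/32 = 1151/32 ≈ 35.969)
S(w(-8) - 1*(-51)) + p = -5*(9 - 1*(-51))**2 + 1151/32 = -5*(9 + 51)**2 + 1151/32 = -5*60**2 + 1151/32 = -5*3600 + 1151/32 = -18000 + 1151/32 = -574849/32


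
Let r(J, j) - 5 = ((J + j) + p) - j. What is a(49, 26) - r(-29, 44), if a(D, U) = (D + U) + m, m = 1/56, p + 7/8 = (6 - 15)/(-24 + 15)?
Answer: 2769/28 ≈ 98.893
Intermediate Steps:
p = 1/8 (p = -7/8 + (6 - 15)/(-24 + 15) = -7/8 - 9/(-9) = -7/8 - 9*(-1/9) = -7/8 + 1 = 1/8 ≈ 0.12500)
m = 1/56 ≈ 0.017857
a(D, U) = 1/56 + D + U (a(D, U) = (D + U) + 1/56 = 1/56 + D + U)
r(J, j) = 41/8 + J (r(J, j) = 5 + (((J + j) + 1/8) - j) = 5 + ((1/8 + J + j) - j) = 5 + (1/8 + J) = 41/8 + J)
a(49, 26) - r(-29, 44) = (1/56 + 49 + 26) - (41/8 - 29) = 4201/56 - 1*(-191/8) = 4201/56 + 191/8 = 2769/28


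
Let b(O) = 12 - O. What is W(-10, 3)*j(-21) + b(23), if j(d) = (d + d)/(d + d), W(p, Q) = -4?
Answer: -15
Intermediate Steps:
j(d) = 1 (j(d) = (2*d)/((2*d)) = (2*d)*(1/(2*d)) = 1)
W(-10, 3)*j(-21) + b(23) = -4*1 + (12 - 1*23) = -4 + (12 - 23) = -4 - 11 = -15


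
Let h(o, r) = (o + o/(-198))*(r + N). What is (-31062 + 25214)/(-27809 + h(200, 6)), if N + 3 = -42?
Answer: 192984/1173797 ≈ 0.16441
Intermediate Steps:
N = -45 (N = -3 - 42 = -45)
h(o, r) = 197*o*(-45 + r)/198 (h(o, r) = (o + o/(-198))*(r - 45) = (o + o*(-1/198))*(-45 + r) = (o - o/198)*(-45 + r) = (197*o/198)*(-45 + r) = 197*o*(-45 + r)/198)
(-31062 + 25214)/(-27809 + h(200, 6)) = (-31062 + 25214)/(-27809 + (197/198)*200*(-45 + 6)) = -5848/(-27809 + (197/198)*200*(-39)) = -5848/(-27809 - 256100/33) = -5848/(-1173797/33) = -5848*(-33/1173797) = 192984/1173797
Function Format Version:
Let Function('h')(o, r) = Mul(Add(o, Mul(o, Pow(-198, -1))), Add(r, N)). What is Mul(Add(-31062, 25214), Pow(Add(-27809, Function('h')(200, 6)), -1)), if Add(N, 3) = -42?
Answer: Rational(192984, 1173797) ≈ 0.16441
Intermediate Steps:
N = -45 (N = Add(-3, -42) = -45)
Function('h')(o, r) = Mul(Rational(197, 198), o, Add(-45, r)) (Function('h')(o, r) = Mul(Add(o, Mul(o, Pow(-198, -1))), Add(r, -45)) = Mul(Add(o, Mul(o, Rational(-1, 198))), Add(-45, r)) = Mul(Add(o, Mul(Rational(-1, 198), o)), Add(-45, r)) = Mul(Mul(Rational(197, 198), o), Add(-45, r)) = Mul(Rational(197, 198), o, Add(-45, r)))
Mul(Add(-31062, 25214), Pow(Add(-27809, Function('h')(200, 6)), -1)) = Mul(Add(-31062, 25214), Pow(Add(-27809, Mul(Rational(197, 198), 200, Add(-45, 6))), -1)) = Mul(-5848, Pow(Add(-27809, Mul(Rational(197, 198), 200, -39)), -1)) = Mul(-5848, Pow(Add(-27809, Rational(-256100, 33)), -1)) = Mul(-5848, Pow(Rational(-1173797, 33), -1)) = Mul(-5848, Rational(-33, 1173797)) = Rational(192984, 1173797)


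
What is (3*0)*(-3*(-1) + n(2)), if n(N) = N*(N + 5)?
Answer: 0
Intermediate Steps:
n(N) = N*(5 + N)
(3*0)*(-3*(-1) + n(2)) = (3*0)*(-3*(-1) + 2*(5 + 2)) = 0*(3 + 2*7) = 0*(3 + 14) = 0*17 = 0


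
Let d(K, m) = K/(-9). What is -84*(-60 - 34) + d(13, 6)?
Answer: 71051/9 ≈ 7894.6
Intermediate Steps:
d(K, m) = -K/9 (d(K, m) = K*(-⅑) = -K/9)
-84*(-60 - 34) + d(13, 6) = -84*(-60 - 34) - ⅑*13 = -84*(-94) - 13/9 = 7896 - 13/9 = 71051/9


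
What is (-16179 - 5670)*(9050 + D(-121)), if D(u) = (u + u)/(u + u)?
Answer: -197755299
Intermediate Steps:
D(u) = 1 (D(u) = (2*u)/((2*u)) = (2*u)*(1/(2*u)) = 1)
(-16179 - 5670)*(9050 + D(-121)) = (-16179 - 5670)*(9050 + 1) = -21849*9051 = -197755299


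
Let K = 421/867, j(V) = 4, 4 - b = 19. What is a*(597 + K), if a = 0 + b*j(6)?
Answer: -10360400/289 ≈ -35849.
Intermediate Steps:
b = -15 (b = 4 - 1*19 = 4 - 19 = -15)
a = -60 (a = 0 - 15*4 = 0 - 60 = -60)
K = 421/867 (K = 421*(1/867) = 421/867 ≈ 0.48558)
a*(597 + K) = -60*(597 + 421/867) = -60*518020/867 = -10360400/289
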